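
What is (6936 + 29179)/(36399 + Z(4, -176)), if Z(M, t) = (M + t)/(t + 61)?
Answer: 4153225/4186057 ≈ 0.99216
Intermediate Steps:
Z(M, t) = (M + t)/(61 + t)
(6936 + 29179)/(36399 + Z(4, -176)) = (6936 + 29179)/(36399 + (4 - 176)/(61 - 176)) = 36115/(36399 - 172/(-115)) = 36115/(36399 - 1/115*(-172)) = 36115/(36399 + 172/115) = 36115/(4186057/115) = 36115*(115/4186057) = 4153225/4186057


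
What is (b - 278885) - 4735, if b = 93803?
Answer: -189817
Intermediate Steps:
(b - 278885) - 4735 = (93803 - 278885) - 4735 = -185082 - 4735 = -189817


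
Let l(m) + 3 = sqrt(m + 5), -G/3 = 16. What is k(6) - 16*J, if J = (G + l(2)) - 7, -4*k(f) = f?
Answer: 1853/2 - 16*sqrt(7) ≈ 884.17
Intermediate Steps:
G = -48 (G = -3*16 = -48)
k(f) = -f/4
l(m) = -3 + sqrt(5 + m) (l(m) = -3 + sqrt(m + 5) = -3 + sqrt(5 + m))
J = -58 + sqrt(7) (J = (-48 + (-3 + sqrt(5 + 2))) - 7 = (-48 + (-3 + sqrt(7))) - 7 = (-51 + sqrt(7)) - 7 = -58 + sqrt(7) ≈ -55.354)
k(6) - 16*J = -1/4*6 - 16*(-58 + sqrt(7)) = -3/2 + (928 - 16*sqrt(7)) = 1853/2 - 16*sqrt(7)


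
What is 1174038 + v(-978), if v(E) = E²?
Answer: 2130522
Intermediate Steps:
1174038 + v(-978) = 1174038 + (-978)² = 1174038 + 956484 = 2130522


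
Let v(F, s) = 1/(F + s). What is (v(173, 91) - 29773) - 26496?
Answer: -14855015/264 ≈ -56269.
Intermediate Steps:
(v(173, 91) - 29773) - 26496 = (1/(173 + 91) - 29773) - 26496 = (1/264 - 29773) - 26496 = -7860071/264 - 26496 = -14855015/264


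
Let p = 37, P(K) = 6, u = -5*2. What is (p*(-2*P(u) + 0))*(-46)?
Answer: 20424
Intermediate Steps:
u = -10
(p*(-2*P(u) + 0))*(-46) = (37*(-2*6 + 0))*(-46) = (37*(-12 + 0))*(-46) = (37*(-12))*(-46) = -444*(-46) = 20424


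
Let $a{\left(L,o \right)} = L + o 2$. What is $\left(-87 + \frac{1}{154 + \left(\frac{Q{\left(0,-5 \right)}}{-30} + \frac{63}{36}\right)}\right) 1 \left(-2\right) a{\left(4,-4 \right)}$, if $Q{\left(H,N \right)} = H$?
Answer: $- \frac{433576}{623} \approx -695.95$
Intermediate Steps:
$a{\left(L,o \right)} = L + 2 o$
$\left(-87 + \frac{1}{154 + \left(\frac{Q{\left(0,-5 \right)}}{-30} + \frac{63}{36}\right)}\right) 1 \left(-2\right) a{\left(4,-4 \right)} = \left(-87 + \frac{1}{154 + \left(\frac{0}{-30} + \frac{63}{36}\right)}\right) 1 \left(-2\right) \left(4 + 2 \left(-4\right)\right) = \left(-87 + \frac{1}{154 + \left(0 \left(- \frac{1}{30}\right) + 63 \cdot \frac{1}{36}\right)}\right) \left(- 2 \left(4 - 8\right)\right) = \left(-87 + \frac{1}{154 + \left(0 + \frac{7}{4}\right)}\right) \left(\left(-2\right) \left(-4\right)\right) = \left(-87 + \frac{1}{154 + \frac{7}{4}}\right) 8 = \left(-87 + \frac{1}{\frac{623}{4}}\right) 8 = \left(-87 + \frac{4}{623}\right) 8 = \left(- \frac{54197}{623}\right) 8 = - \frac{433576}{623}$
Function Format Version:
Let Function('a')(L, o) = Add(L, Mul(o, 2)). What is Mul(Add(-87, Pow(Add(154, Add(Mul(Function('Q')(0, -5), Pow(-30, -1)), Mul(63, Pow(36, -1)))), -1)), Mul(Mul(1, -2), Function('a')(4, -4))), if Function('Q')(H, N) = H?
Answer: Rational(-433576, 623) ≈ -695.95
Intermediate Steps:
Function('a')(L, o) = Add(L, Mul(2, o))
Mul(Add(-87, Pow(Add(154, Add(Mul(Function('Q')(0, -5), Pow(-30, -1)), Mul(63, Pow(36, -1)))), -1)), Mul(Mul(1, -2), Function('a')(4, -4))) = Mul(Add(-87, Pow(Add(154, Add(Mul(0, Pow(-30, -1)), Mul(63, Pow(36, -1)))), -1)), Mul(Mul(1, -2), Add(4, Mul(2, -4)))) = Mul(Add(-87, Pow(Add(154, Add(Mul(0, Rational(-1, 30)), Mul(63, Rational(1, 36)))), -1)), Mul(-2, Add(4, -8))) = Mul(Add(-87, Pow(Add(154, Add(0, Rational(7, 4))), -1)), Mul(-2, -4)) = Mul(Add(-87, Pow(Add(154, Rational(7, 4)), -1)), 8) = Mul(Add(-87, Pow(Rational(623, 4), -1)), 8) = Mul(Add(-87, Rational(4, 623)), 8) = Mul(Rational(-54197, 623), 8) = Rational(-433576, 623)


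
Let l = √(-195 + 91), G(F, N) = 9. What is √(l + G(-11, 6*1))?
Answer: √(9 + 2*I*√26) ≈ 3.3617 + 1.5168*I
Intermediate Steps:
l = 2*I*√26 (l = √(-104) = 2*I*√26 ≈ 10.198*I)
√(l + G(-11, 6*1)) = √(2*I*√26 + 9) = √(9 + 2*I*√26)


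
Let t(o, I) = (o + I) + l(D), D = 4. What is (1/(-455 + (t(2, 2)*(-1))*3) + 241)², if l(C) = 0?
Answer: 12666602116/218089 ≈ 58080.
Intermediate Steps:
t(o, I) = I + o (t(o, I) = (o + I) + 0 = (I + o) + 0 = I + o)
(1/(-455 + (t(2, 2)*(-1))*3) + 241)² = (1/(-455 + ((2 + 2)*(-1))*3) + 241)² = (1/(-455 + (4*(-1))*3) + 241)² = (1/(-455 - 4*3) + 241)² = (1/(-455 - 12) + 241)² = (1/(-467) + 241)² = (-1/467 + 241)² = (112546/467)² = 12666602116/218089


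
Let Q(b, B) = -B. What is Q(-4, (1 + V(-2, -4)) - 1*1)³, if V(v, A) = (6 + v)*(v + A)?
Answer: 13824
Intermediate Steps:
V(v, A) = (6 + v)*(A + v)
Q(-4, (1 + V(-2, -4)) - 1*1)³ = (-((1 + ((-2)² + 6*(-4) + 6*(-2) - 4*(-2))) - 1*1))³ = (-((1 + (4 - 24 - 12 + 8)) - 1))³ = (-((1 - 24) - 1))³ = (-(-23 - 1))³ = (-1*(-24))³ = 24³ = 13824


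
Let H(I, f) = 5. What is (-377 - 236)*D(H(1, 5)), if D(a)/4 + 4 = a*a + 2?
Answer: -56396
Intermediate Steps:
D(a) = -8 + 4*a² (D(a) = -16 + 4*(a*a + 2) = -16 + 4*(a² + 2) = -16 + 4*(2 + a²) = -16 + (8 + 4*a²) = -8 + 4*a²)
(-377 - 236)*D(H(1, 5)) = (-377 - 236)*(-8 + 4*5²) = -613*(-8 + 4*25) = -613*(-8 + 100) = -613*92 = -56396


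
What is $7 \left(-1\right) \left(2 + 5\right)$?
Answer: $-49$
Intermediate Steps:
$7 \left(-1\right) \left(2 + 5\right) = \left(-7\right) 7 = -49$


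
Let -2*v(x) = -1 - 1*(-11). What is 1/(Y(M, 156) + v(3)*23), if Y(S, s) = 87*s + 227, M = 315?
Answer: 1/13684 ≈ 7.3078e-5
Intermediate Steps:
Y(S, s) = 227 + 87*s
v(x) = -5 (v(x) = -(-1 - 1*(-11))/2 = -(-1 + 11)/2 = -½*10 = -5)
1/(Y(M, 156) + v(3)*23) = 1/((227 + 87*156) - 5*23) = 1/((227 + 13572) - 115) = 1/(13799 - 115) = 1/13684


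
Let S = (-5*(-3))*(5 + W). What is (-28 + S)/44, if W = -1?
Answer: 8/11 ≈ 0.72727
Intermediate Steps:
S = 60 (S = (-5*(-3))*(5 - 1) = 15*4 = 60)
(-28 + S)/44 = (-28 + 60)/44 = (1/44)*32 = 8/11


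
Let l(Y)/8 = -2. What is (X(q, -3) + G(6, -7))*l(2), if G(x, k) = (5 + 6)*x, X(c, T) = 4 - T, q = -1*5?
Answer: -1168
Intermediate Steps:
l(Y) = -16 (l(Y) = 8*(-2) = -16)
q = -5
G(x, k) = 11*x
(X(q, -3) + G(6, -7))*l(2) = ((4 - 1*(-3)) + 11*6)*(-16) = ((4 + 3) + 66)*(-16) = (7 + 66)*(-16) = 73*(-16) = -1168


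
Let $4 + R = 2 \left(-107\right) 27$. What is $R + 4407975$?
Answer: $4402193$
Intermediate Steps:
$R = -5782$ ($R = -4 + 2 \left(-107\right) 27 = -4 - 5778 = -5782$)
$R + 4407975 = -5782 + 4407975 = 4402193$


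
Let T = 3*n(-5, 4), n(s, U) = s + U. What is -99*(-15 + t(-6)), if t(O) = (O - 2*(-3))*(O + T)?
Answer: 1485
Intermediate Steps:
n(s, U) = U + s
T = -3 (T = 3*(4 - 5) = 3*(-1) = -3)
t(O) = (-3 + O)*(6 + O) (t(O) = (O - 2*(-3))*(O - 3) = (O + 6)*(-3 + O) = (6 + O)*(-3 + O) = (-3 + O)*(6 + O))
-99*(-15 + t(-6)) = -99*(-15 + (-18 + (-6)**2 + 3*(-6))) = -99*(-15 + (-18 + 36 - 18)) = -99*(-15 + 0) = -99*(-15) = 1485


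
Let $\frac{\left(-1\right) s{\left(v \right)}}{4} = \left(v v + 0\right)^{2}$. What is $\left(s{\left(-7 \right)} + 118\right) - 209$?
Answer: $-9695$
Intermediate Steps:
$s{\left(v \right)} = - 4 v^{4}$ ($s{\left(v \right)} = - 4 \left(v v + 0\right)^{2} = - 4 \left(v^{2} + 0\right)^{2} = - 4 \left(v^{2}\right)^{2} = - 4 v^{4}$)
$\left(s{\left(-7 \right)} + 118\right) - 209 = \left(- 4 \left(-7\right)^{4} + 118\right) - 209 = \left(\left(-4\right) 2401 + 118\right) - 209 = \left(-9604 + 118\right) - 209 = -9486 - 209 = -9695$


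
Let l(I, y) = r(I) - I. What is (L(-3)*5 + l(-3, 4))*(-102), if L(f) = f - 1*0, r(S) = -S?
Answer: 918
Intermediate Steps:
L(f) = f (L(f) = f + 0 = f)
l(I, y) = -2*I (l(I, y) = -I - I = -2*I)
(L(-3)*5 + l(-3, 4))*(-102) = (-3*5 - 2*(-3))*(-102) = (-15 + 6)*(-102) = -9*(-102) = 918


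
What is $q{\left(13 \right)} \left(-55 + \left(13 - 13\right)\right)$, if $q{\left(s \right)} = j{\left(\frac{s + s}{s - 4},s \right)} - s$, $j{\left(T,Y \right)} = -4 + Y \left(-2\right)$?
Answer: $2365$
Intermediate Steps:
$j{\left(T,Y \right)} = -4 - 2 Y$
$q{\left(s \right)} = -4 - 3 s$ ($q{\left(s \right)} = \left(-4 - 2 s\right) - s = -4 - 3 s$)
$q{\left(13 \right)} \left(-55 + \left(13 - 13\right)\right) = \left(-4 - 39\right) \left(-55 + \left(13 - 13\right)\right) = \left(-4 - 39\right) \left(-55 + 0\right) = \left(-43\right) \left(-55\right) = 2365$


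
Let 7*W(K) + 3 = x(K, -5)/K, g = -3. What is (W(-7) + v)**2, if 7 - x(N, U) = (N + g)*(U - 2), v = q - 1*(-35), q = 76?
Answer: 613089/49 ≈ 12512.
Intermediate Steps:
v = 111 (v = 76 - 1*(-35) = 76 + 35 = 111)
x(N, U) = 7 - (-3 + N)*(-2 + U) (x(N, U) = 7 - (N - 3)*(U - 2) = 7 - (-3 + N)*(-2 + U))
W(K) = -3/7 + (-14 + 7*K)/(7*K) (W(K) = -3/7 + ((1 + 2*K + 3*(-5) - 1*K*(-5))/K)/7 = -3/7 + ((1 + 2*K - 15 + 5*K)/K)/7 = -3/7 + ((-14 + 7*K)/K)/7 = -3/7 + (-14 + 7*K)/(7*K))
(W(-7) + v)**2 = ((4/7 - 2/(-7)) + 111)**2 = ((4/7 - 2*(-1/7)) + 111)**2 = ((4/7 + 2/7) + 111)**2 = (6/7 + 111)**2 = (783/7)**2 = 613089/49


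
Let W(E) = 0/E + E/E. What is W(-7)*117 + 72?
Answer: 189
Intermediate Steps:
W(E) = 1 (W(E) = 0 + 1 = 1)
W(-7)*117 + 72 = 1*117 + 72 = 117 + 72 = 189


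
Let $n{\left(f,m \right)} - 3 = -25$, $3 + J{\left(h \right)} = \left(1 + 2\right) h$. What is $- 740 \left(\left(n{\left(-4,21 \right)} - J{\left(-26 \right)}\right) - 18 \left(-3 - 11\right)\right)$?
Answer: $-230140$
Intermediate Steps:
$J{\left(h \right)} = -3 + 3 h$ ($J{\left(h \right)} = -3 + \left(1 + 2\right) h = -3 + 3 h$)
$n{\left(f,m \right)} = -22$ ($n{\left(f,m \right)} = 3 - 25 = -22$)
$- 740 \left(\left(n{\left(-4,21 \right)} - J{\left(-26 \right)}\right) - 18 \left(-3 - 11\right)\right) = - 740 \left(\left(-22 - \left(-3 + 3 \left(-26\right)\right)\right) - 18 \left(-3 - 11\right)\right) = - 740 \left(\left(-22 - \left(-3 - 78\right)\right) - -252\right) = - 740 \left(\left(-22 - -81\right) + 252\right) = - 740 \left(\left(-22 + 81\right) + 252\right) = - 740 \left(59 + 252\right) = \left(-740\right) 311 = -230140$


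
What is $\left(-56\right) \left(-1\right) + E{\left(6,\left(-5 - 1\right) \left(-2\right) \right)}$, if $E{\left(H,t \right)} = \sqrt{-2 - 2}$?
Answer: $56 + 2 i \approx 56.0 + 2.0 i$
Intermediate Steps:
$E{\left(H,t \right)} = 2 i$ ($E{\left(H,t \right)} = \sqrt{-4} = 2 i$)
$\left(-56\right) \left(-1\right) + E{\left(6,\left(-5 - 1\right) \left(-2\right) \right)} = \left(-56\right) \left(-1\right) + 2 i = 56 + 2 i$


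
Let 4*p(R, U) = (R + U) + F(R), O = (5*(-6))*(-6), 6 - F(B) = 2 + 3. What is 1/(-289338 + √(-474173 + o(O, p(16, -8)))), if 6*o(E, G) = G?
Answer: -2314704/669735619333 - 2*I*√7586762/669735619333 ≈ -3.4561e-6 - 8.2254e-9*I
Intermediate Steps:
F(B) = 1 (F(B) = 6 - (2 + 3) = 6 - 1*5 = 6 - 5 = 1)
O = 180 (O = -30*(-6) = 180)
p(R, U) = ¼ + R/4 + U/4 (p(R, U) = ((R + U) + 1)/4 = (1 + R + U)/4 = ¼ + R/4 + U/4)
o(E, G) = G/6
1/(-289338 + √(-474173 + o(O, p(16, -8)))) = 1/(-289338 + √(-474173 + (¼ + (¼)*16 + (¼)*(-8))/6)) = 1/(-289338 + √(-474173 + (¼ + 4 - 2)/6)) = 1/(-289338 + √(-474173 + (⅙)*(9/4))) = 1/(-289338 + √(-474173 + 3/8)) = 1/(-289338 + √(-3793381/8)) = 1/(-289338 + I*√7586762/4)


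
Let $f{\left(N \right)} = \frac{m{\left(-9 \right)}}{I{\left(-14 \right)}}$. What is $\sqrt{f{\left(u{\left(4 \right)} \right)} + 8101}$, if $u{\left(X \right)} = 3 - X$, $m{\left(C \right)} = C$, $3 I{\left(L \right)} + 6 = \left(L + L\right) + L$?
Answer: $\frac{5 \sqrt{5185}}{4} \approx 90.009$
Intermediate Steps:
$I{\left(L \right)} = -2 + L$ ($I{\left(L \right)} = -2 + \frac{\left(L + L\right) + L}{3} = -2 + \frac{2 L + L}{3} = -2 + \frac{3 L}{3} = -2 + L$)
$f{\left(N \right)} = \frac{9}{16}$ ($f{\left(N \right)} = - \frac{9}{-2 - 14} = - \frac{9}{-16} = \left(-9\right) \left(- \frac{1}{16}\right) = \frac{9}{16}$)
$\sqrt{f{\left(u{\left(4 \right)} \right)} + 8101} = \sqrt{\frac{9}{16} + 8101} = \sqrt{\frac{129625}{16}} = \frac{5 \sqrt{5185}}{4}$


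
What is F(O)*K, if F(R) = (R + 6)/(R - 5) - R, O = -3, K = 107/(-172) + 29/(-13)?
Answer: -133959/17888 ≈ -7.4888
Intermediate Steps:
K = -6379/2236 (K = 107*(-1/172) + 29*(-1/13) = -107/172 - 29/13 = -6379/2236 ≈ -2.8529)
F(R) = -R + (6 + R)/(-5 + R) (F(R) = (6 + R)/(-5 + R) - R = -R + (6 + R)/(-5 + R))
F(O)*K = ((6 - 1*(-3)**2 + 6*(-3))/(-5 - 3))*(-6379/2236) = ((6 - 1*9 - 18)/(-8))*(-6379/2236) = -(6 - 9 - 18)/8*(-6379/2236) = -1/8*(-21)*(-6379/2236) = (21/8)*(-6379/2236) = -133959/17888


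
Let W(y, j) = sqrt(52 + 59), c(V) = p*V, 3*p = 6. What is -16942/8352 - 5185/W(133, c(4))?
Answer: -8471/4176 - 5185*sqrt(111)/111 ≈ -494.17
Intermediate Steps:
p = 2 (p = (1/3)*6 = 2)
c(V) = 2*V
W(y, j) = sqrt(111)
-16942/8352 - 5185/W(133, c(4)) = -16942/8352 - 5185*sqrt(111)/111 = -16942*1/8352 - 5185*sqrt(111)/111 = -8471/4176 - 5185*sqrt(111)/111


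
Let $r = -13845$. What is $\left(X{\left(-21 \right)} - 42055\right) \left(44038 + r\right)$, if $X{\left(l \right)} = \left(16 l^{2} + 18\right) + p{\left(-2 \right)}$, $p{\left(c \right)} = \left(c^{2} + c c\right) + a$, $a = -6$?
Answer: $-1056120947$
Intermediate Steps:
$p{\left(c \right)} = -6 + 2 c^{2}$ ($p{\left(c \right)} = \left(c^{2} + c c\right) - 6 = \left(c^{2} + c^{2}\right) - 6 = 2 c^{2} - 6 = -6 + 2 c^{2}$)
$X{\left(l \right)} = 20 + 16 l^{2}$ ($X{\left(l \right)} = \left(16 l^{2} + 18\right) - \left(6 - 2 \left(-2\right)^{2}\right) = \left(18 + 16 l^{2}\right) + \left(-6 + 2 \cdot 4\right) = \left(18 + 16 l^{2}\right) + \left(-6 + 8\right) = \left(18 + 16 l^{2}\right) + 2 = 20 + 16 l^{2}$)
$\left(X{\left(-21 \right)} - 42055\right) \left(44038 + r\right) = \left(\left(20 + 16 \left(-21\right)^{2}\right) - 42055\right) \left(44038 - 13845\right) = \left(\left(20 + 16 \cdot 441\right) - 42055\right) 30193 = \left(\left(20 + 7056\right) - 42055\right) 30193 = \left(7076 - 42055\right) 30193 = \left(-34979\right) 30193 = -1056120947$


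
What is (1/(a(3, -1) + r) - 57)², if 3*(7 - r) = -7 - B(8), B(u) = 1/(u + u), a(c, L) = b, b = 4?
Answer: 1331447121/410881 ≈ 3240.5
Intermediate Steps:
a(c, L) = 4
B(u) = 1/(2*u)
r = 449/48 (r = 7 - (-7 - 1/(2*8))/3 = 7 - (-7 - 1*1/16)/3 = 7 - (-7 - 1/16)/3 = 7 - ⅓*(-113/16) = 7 + 113/48 = 449/48 ≈ 9.3542)
(1/(a(3, -1) + r) - 57)² = (1/(4 + 449/48) - 57)² = (1/(641/48) - 57)² = (48/641 - 57)² = (-36489/641)² = 1331447121/410881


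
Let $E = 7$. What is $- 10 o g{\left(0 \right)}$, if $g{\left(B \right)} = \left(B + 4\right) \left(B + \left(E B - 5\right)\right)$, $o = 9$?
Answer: $1800$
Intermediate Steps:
$g{\left(B \right)} = \left(-5 + 8 B\right) \left(4 + B\right)$ ($g{\left(B \right)} = \left(B + 4\right) \left(B + \left(7 B - 5\right)\right) = \left(4 + B\right) \left(B + \left(-5 + 7 B\right)\right) = \left(4 + B\right) \left(-5 + 8 B\right) = \left(-5 + 8 B\right) \left(4 + B\right)$)
$- 10 o g{\left(0 \right)} = \left(-10\right) 9 \left(-20 + 8 \cdot 0^{2} + 27 \cdot 0\right) = - 90 \left(-20 + 8 \cdot 0 + 0\right) = - 90 \left(-20 + 0 + 0\right) = \left(-90\right) \left(-20\right) = 1800$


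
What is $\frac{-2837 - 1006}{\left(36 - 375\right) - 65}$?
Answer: $\frac{3843}{404} \approx 9.5124$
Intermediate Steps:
$\frac{-2837 - 1006}{\left(36 - 375\right) - 65} = - \frac{3843}{\left(36 - 375\right) - 65} = - \frac{3843}{-339 - 65} = - \frac{3843}{-404} = \left(-3843\right) \left(- \frac{1}{404}\right) = \frac{3843}{404}$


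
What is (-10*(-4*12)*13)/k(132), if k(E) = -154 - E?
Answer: -240/11 ≈ -21.818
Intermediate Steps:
(-10*(-4*12)*13)/k(132) = (-10*(-4*12)*13)/(-154 - 1*132) = (-(-480)*13)/(-154 - 132) = -10*(-624)/(-286) = 6240*(-1/286) = -240/11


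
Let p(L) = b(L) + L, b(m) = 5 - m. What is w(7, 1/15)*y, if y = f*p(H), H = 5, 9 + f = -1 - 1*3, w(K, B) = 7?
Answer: -455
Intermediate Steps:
f = -13 (f = -9 + (-1 - 1*3) = -9 + (-1 - 3) = -9 - 4 = -13)
p(L) = 5 (p(L) = (5 - L) + L = 5)
y = -65 (y = -13*5 = -65)
w(7, 1/15)*y = 7*(-65) = -455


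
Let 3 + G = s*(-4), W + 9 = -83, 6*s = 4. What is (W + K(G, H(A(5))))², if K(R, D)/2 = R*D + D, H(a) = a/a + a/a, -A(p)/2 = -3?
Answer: 110224/9 ≈ 12247.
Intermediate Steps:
s = ⅔ (s = (⅙)*4 = ⅔ ≈ 0.66667)
W = -92 (W = -9 - 83 = -92)
A(p) = 6 (A(p) = -2*(-3) = 6)
H(a) = 2 (H(a) = 1 + 1 = 2)
G = -17/3 (G = -3 + (⅔)*(-4) = -3 - 8/3 = -17/3 ≈ -5.6667)
K(R, D) = 2*D + 2*D*R (K(R, D) = 2*(R*D + D) = 2*(D*R + D) = 2*(D + D*R) = 2*D + 2*D*R)
(W + K(G, H(A(5))))² = (-92 + 2*2*(1 - 17/3))² = (-92 + 2*2*(-14/3))² = (-92 - 56/3)² = (-332/3)² = 110224/9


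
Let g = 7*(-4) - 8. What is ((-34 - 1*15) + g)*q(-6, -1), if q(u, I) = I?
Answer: 85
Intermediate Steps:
g = -36 (g = -28 - 8 = -36)
((-34 - 1*15) + g)*q(-6, -1) = ((-34 - 1*15) - 36)*(-1) = ((-34 - 15) - 36)*(-1) = (-49 - 36)*(-1) = -85*(-1) = 85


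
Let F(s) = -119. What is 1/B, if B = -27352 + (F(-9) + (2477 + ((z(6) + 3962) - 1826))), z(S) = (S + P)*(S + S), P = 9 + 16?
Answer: -1/22486 ≈ -4.4472e-5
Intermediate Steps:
P = 25
z(S) = 2*S*(25 + S) (z(S) = (S + 25)*(S + S) = (25 + S)*(2*S) = 2*S*(25 + S))
B = -22486 (B = -27352 + (-119 + (2477 + ((2*6*(25 + 6) + 3962) - 1826))) = -27352 + (-119 + (2477 + ((2*6*31 + 3962) - 1826))) = -27352 + (-119 + (2477 + ((372 + 3962) - 1826))) = -27352 + (-119 + (2477 + (4334 - 1826))) = -27352 + (-119 + (2477 + 2508)) = -27352 + (-119 + 4985) = -27352 + 4866 = -22486)
1/B = 1/(-22486) = -1/22486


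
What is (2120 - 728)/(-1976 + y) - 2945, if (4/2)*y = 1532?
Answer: -1782421/605 ≈ -2946.1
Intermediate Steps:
y = 766 (y = (1/2)*1532 = 766)
(2120 - 728)/(-1976 + y) - 2945 = (2120 - 728)/(-1976 + 766) - 2945 = 1392/(-1210) - 2945 = 1392*(-1/1210) - 2945 = -696/605 - 2945 = -1782421/605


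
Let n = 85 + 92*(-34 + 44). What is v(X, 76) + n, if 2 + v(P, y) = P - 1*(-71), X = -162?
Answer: 912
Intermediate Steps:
v(P, y) = 69 + P (v(P, y) = -2 + (P - 1*(-71)) = -2 + (P + 71) = -2 + (71 + P) = 69 + P)
n = 1005 (n = 85 + 92*10 = 85 + 920 = 1005)
v(X, 76) + n = (69 - 162) + 1005 = -93 + 1005 = 912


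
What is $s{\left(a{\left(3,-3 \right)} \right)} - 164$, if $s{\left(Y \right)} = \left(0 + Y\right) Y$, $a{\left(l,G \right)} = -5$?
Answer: $-139$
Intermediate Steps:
$s{\left(Y \right)} = Y^{2}$ ($s{\left(Y \right)} = Y Y = Y^{2}$)
$s{\left(a{\left(3,-3 \right)} \right)} - 164 = \left(-5\right)^{2} - 164 = 25 - 164 = -139$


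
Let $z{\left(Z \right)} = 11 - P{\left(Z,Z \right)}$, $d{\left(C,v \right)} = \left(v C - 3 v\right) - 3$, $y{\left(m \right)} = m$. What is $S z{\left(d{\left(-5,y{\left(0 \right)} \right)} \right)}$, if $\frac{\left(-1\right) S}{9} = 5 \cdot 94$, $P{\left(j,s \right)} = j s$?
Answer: $-8460$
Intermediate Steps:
$d{\left(C,v \right)} = -3 - 3 v + C v$ ($d{\left(C,v \right)} = \left(C v - 3 v\right) - 3 = \left(- 3 v + C v\right) - 3 = -3 - 3 v + C v$)
$z{\left(Z \right)} = 11 - Z^{2}$ ($z{\left(Z \right)} = 11 - Z Z = 11 - Z^{2}$)
$S = -4230$ ($S = - 9 \cdot 5 \cdot 94 = \left(-9\right) 470 = -4230$)
$S z{\left(d{\left(-5,y{\left(0 \right)} \right)} \right)} = - 4230 \left(11 - \left(-3 - 0 - 0\right)^{2}\right) = - 4230 \left(11 - \left(-3 + 0 + 0\right)^{2}\right) = - 4230 \left(11 - \left(-3\right)^{2}\right) = - 4230 \left(11 - 9\right) = \left(-4230\right) 2 = -8460$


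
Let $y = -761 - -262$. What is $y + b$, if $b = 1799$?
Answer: $1300$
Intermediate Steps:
$y = -499$ ($y = -761 + 262 = -499$)
$y + b = -499 + 1799 = 1300$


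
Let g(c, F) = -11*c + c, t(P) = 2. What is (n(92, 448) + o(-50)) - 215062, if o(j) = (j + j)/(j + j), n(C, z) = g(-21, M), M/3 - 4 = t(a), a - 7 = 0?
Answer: -214851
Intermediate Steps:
a = 7 (a = 7 + 0 = 7)
M = 18 (M = 12 + 3*2 = 12 + 6 = 18)
g(c, F) = -10*c
n(C, z) = 210 (n(C, z) = -10*(-21) = 210)
o(j) = 1 (o(j) = (2*j)/((2*j)) = (2*j)*(1/(2*j)) = 1)
(n(92, 448) + o(-50)) - 215062 = (210 + 1) - 215062 = 211 - 215062 = -214851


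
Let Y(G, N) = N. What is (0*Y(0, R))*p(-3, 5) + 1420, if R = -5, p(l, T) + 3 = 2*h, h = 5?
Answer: 1420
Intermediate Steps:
p(l, T) = 7 (p(l, T) = -3 + 2*5 = -3 + 10 = 7)
(0*Y(0, R))*p(-3, 5) + 1420 = (0*(-5))*7 + 1420 = 0*7 + 1420 = 0 + 1420 = 1420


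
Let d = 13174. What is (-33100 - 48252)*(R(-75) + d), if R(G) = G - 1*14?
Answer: -1064490920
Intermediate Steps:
R(G) = -14 + G (R(G) = G - 14 = -14 + G)
(-33100 - 48252)*(R(-75) + d) = (-33100 - 48252)*((-14 - 75) + 13174) = -81352*(-89 + 13174) = -81352*13085 = -1064490920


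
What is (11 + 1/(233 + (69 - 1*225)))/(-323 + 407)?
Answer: 212/1617 ≈ 0.13111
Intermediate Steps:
(11 + 1/(233 + (69 - 1*225)))/(-323 + 407) = (11 + 1/(233 + (69 - 225)))/84 = (11 + 1/(233 - 156))*(1/84) = (11 + 1/77)*(1/84) = (848/77)*(1/84) = 212/1617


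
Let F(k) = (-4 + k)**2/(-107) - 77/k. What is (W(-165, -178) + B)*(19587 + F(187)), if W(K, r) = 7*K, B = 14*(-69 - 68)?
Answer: -107735357443/1819 ≈ -5.9228e+7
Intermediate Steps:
B = -1918 (B = 14*(-137) = -1918)
F(k) = -77/k - (-4 + k)**2/107 (F(k) = (-4 + k)**2*(-1/107) - 77/k = -(-4 + k)**2/107 - 77/k = -77/k - (-4 + k)**2/107)
(W(-165, -178) + B)*(19587 + F(187)) = (7*(-165) - 1918)*(19587 + (-77/187 - (-4 + 187)**2/107)) = (-1155 - 1918)*(19587 + (-77*1/187 - 1/107*183**2)) = -3073*(19587 + (-7/17 - 1/107*33489)) = -3073*(19587 + (-7/17 - 33489/107)) = -3073*(19587 - 570062/1819) = -3073*35058691/1819 = -107735357443/1819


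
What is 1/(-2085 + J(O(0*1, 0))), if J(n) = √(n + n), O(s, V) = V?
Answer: -1/2085 ≈ -0.00047962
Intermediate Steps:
J(n) = √2*√n (J(n) = √(2*n) = √2*√n)
1/(-2085 + J(O(0*1, 0))) = 1/(-2085 + √2*√0) = 1/(-2085 + √2*0) = 1/(-2085 + 0) = 1/(-2085) = -1/2085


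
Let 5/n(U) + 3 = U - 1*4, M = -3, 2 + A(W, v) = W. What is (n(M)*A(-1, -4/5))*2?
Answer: 3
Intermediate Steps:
A(W, v) = -2 + W
n(U) = 5/(-7 + U) (n(U) = 5/(-3 + (U - 1*4)) = 5/(-3 + (U - 4)) = 5/(-3 + (-4 + U)) = 5/(-7 + U))
(n(M)*A(-1, -4/5))*2 = ((5/(-7 - 3))*(-2 - 1))*2 = ((5/(-10))*(-3))*2 = ((5*(-⅒))*(-3))*2 = -½*(-3)*2 = (3/2)*2 = 3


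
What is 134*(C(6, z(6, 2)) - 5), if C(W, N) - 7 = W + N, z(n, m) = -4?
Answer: 536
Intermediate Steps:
C(W, N) = 7 + N + W (C(W, N) = 7 + (W + N) = 7 + (N + W) = 7 + N + W)
134*(C(6, z(6, 2)) - 5) = 134*((7 - 4 + 6) - 5) = 134*(9 - 5) = 134*4 = 536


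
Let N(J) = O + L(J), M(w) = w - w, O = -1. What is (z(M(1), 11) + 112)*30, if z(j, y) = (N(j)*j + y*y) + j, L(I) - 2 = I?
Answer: 6990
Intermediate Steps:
L(I) = 2 + I
M(w) = 0
N(J) = 1 + J (N(J) = -1 + (2 + J) = 1 + J)
z(j, y) = j + y² + j*(1 + j) (z(j, y) = ((1 + j)*j + y*y) + j = (j*(1 + j) + y²) + j = (y² + j*(1 + j)) + j = j + y² + j*(1 + j))
(z(M(1), 11) + 112)*30 = ((0 + 11² + 0*(1 + 0)) + 112)*30 = ((0 + 121 + 0*1) + 112)*30 = ((0 + 121 + 0) + 112)*30 = (121 + 112)*30 = 233*30 = 6990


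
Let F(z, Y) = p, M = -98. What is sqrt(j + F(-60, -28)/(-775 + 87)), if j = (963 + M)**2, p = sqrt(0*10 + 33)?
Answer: sqrt(22135488400 - 43*sqrt(33))/172 ≈ 865.00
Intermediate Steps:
p = sqrt(33) (p = sqrt(0 + 33) = sqrt(33) ≈ 5.7446)
F(z, Y) = sqrt(33)
j = 748225 (j = (963 - 98)**2 = 865**2 = 748225)
sqrt(j + F(-60, -28)/(-775 + 87)) = sqrt(748225 + sqrt(33)/(-775 + 87)) = sqrt(748225 + sqrt(33)/(-688)) = sqrt(748225 - sqrt(33)/688)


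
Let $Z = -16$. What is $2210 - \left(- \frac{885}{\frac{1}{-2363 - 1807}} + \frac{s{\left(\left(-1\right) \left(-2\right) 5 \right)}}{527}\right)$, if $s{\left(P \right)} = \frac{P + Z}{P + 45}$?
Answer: $- \frac{106903636394}{28985} \approx -3.6882 \cdot 10^{6}$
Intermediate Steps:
$s{\left(P \right)} = \frac{-16 + P}{45 + P}$ ($s{\left(P \right)} = \frac{P - 16}{P + 45} = \frac{-16 + P}{45 + P}$)
$2210 - \left(- \frac{885}{\frac{1}{-2363 - 1807}} + \frac{s{\left(\left(-1\right) \left(-2\right) 5 \right)}}{527}\right) = 2210 - \left(- \frac{885}{\frac{1}{-2363 - 1807}} + \frac{\frac{1}{45 + \left(-1\right) \left(-2\right) 5} \left(-16 + \left(-1\right) \left(-2\right) 5\right)}{527}\right) = 2210 - \left(- \frac{885}{\frac{1}{-4170}} + \frac{-16 + 2 \cdot 5}{45 + 2 \cdot 5} \cdot \frac{1}{527}\right) = 2210 - \left(- \frac{885}{- \frac{1}{4170}} + \frac{-16 + 10}{45 + 10} \cdot \frac{1}{527}\right) = 2210 - \left(\left(-885\right) \left(-4170\right) + \frac{1}{55} \left(-6\right) \frac{1}{527}\right) = 2210 - \left(3690450 + \frac{1}{55} \left(-6\right) \frac{1}{527}\right) = 2210 - \left(3690450 - \frac{6}{28985}\right) = 2210 - \frac{106967693244}{28985} = - \frac{106903636394}{28985}$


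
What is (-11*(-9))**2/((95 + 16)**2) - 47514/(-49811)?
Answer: 119290845/68191259 ≈ 1.7494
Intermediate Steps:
(-11*(-9))**2/((95 + 16)**2) - 47514/(-49811) = 99**2/(111**2) - 47514*(-1/49811) = 9801/12321 + 47514/49811 = 9801*(1/12321) + 47514/49811 = 1089/1369 + 47514/49811 = 119290845/68191259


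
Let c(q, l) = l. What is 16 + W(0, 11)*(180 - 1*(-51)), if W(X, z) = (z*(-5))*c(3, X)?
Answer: 16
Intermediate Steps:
W(X, z) = -5*X*z (W(X, z) = (z*(-5))*X = (-5*z)*X = -5*X*z)
16 + W(0, 11)*(180 - 1*(-51)) = 16 + (-5*0*11)*(180 - 1*(-51)) = 16 + 0*(180 + 51) = 16 + 0*231 = 16 + 0 = 16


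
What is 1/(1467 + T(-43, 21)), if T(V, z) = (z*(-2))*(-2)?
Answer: 1/1551 ≈ 0.00064475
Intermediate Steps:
T(V, z) = 4*z (T(V, z) = -2*z*(-2) = 4*z)
1/(1467 + T(-43, 21)) = 1/(1467 + 4*21) = 1/(1467 + 84) = 1/1551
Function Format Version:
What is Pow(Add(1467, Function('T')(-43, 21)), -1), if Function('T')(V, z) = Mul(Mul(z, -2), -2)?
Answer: Rational(1, 1551) ≈ 0.00064475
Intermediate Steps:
Function('T')(V, z) = Mul(4, z) (Function('T')(V, z) = Mul(Mul(-2, z), -2) = Mul(4, z))
Pow(Add(1467, Function('T')(-43, 21)), -1) = Pow(Add(1467, Mul(4, 21)), -1) = Pow(Add(1467, 84), -1) = Pow(1551, -1) = Rational(1, 1551)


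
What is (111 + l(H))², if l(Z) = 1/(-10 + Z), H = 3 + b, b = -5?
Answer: 1771561/144 ≈ 12303.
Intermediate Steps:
H = -2 (H = 3 - 5 = -2)
(111 + l(H))² = (111 + 1/(-10 - 2))² = (111 + 1/(-12))² = (111 - 1/12)² = (1331/12)² = 1771561/144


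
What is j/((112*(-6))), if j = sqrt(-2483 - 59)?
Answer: -I*sqrt(2542)/672 ≈ -0.075027*I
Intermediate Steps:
j = I*sqrt(2542) (j = sqrt(-2542) = I*sqrt(2542) ≈ 50.418*I)
j/((112*(-6))) = (I*sqrt(2542))/((112*(-6))) = (I*sqrt(2542))/(-672) = (I*sqrt(2542))*(-1/672) = -I*sqrt(2542)/672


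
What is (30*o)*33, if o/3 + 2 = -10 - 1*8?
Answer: -59400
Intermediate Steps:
o = -60 (o = -6 + 3*(-10 - 1*8) = -6 + 3*(-10 - 8) = -6 + 3*(-18) = -6 - 54 = -60)
(30*o)*33 = (30*(-60))*33 = -1800*33 = -59400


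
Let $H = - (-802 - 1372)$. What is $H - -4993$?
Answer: $7167$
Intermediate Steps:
$H = 2174$ ($H = \left(-1\right) \left(-2174\right) = 2174$)
$H - -4993 = 2174 - -4993 = 2174 + 4993 = 7167$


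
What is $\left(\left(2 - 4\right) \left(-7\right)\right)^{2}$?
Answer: $196$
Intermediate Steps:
$\left(\left(2 - 4\right) \left(-7\right)\right)^{2} = \left(\left(-2\right) \left(-7\right)\right)^{2} = 14^{2} = 196$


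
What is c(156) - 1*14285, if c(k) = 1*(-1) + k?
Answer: -14130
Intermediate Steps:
c(k) = -1 + k
c(156) - 1*14285 = (-1 + 156) - 1*14285 = 155 - 14285 = -14130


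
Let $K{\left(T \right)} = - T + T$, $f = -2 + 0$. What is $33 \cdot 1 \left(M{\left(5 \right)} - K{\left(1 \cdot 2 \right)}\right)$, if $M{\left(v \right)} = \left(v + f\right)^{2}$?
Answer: $297$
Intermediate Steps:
$f = -2$
$K{\left(T \right)} = 0$
$M{\left(v \right)} = \left(-2 + v\right)^{2}$ ($M{\left(v \right)} = \left(v - 2\right)^{2} = \left(-2 + v\right)^{2}$)
$33 \cdot 1 \left(M{\left(5 \right)} - K{\left(1 \cdot 2 \right)}\right) = 33 \cdot 1 \left(\left(-2 + 5\right)^{2} - 0\right) = 33 \left(3^{2} + 0\right) = 33 \left(9 + 0\right) = 33 \cdot 9 = 297$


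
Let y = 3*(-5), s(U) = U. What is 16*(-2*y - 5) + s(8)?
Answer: 408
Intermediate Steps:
y = -15
16*(-2*y - 5) + s(8) = 16*(-2*(-15) - 5) + 8 = 16*(30 - 5) + 8 = 16*25 + 8 = 400 + 8 = 408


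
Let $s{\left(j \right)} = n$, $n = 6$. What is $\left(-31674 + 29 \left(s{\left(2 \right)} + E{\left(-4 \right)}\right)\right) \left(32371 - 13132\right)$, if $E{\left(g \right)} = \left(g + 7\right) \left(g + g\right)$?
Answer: $-619418844$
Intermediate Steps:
$s{\left(j \right)} = 6$
$E{\left(g \right)} = 2 g \left(7 + g\right)$ ($E{\left(g \right)} = \left(7 + g\right) 2 g = 2 g \left(7 + g\right)$)
$\left(-31674 + 29 \left(s{\left(2 \right)} + E{\left(-4 \right)}\right)\right) \left(32371 - 13132\right) = \left(-31674 + 29 \left(6 + 2 \left(-4\right) \left(7 - 4\right)\right)\right) \left(32371 - 13132\right) = \left(-31674 + 29 \left(6 + 2 \left(-4\right) 3\right)\right) 19239 = \left(-31674 + 29 \left(6 - 24\right)\right) 19239 = \left(-31674 + 29 \left(-18\right)\right) 19239 = \left(-31674 - 522\right) 19239 = \left(-32196\right) 19239 = -619418844$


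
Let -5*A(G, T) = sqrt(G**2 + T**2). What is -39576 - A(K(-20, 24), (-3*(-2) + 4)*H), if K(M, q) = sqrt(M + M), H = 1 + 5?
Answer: -39576 + 2*sqrt(890)/5 ≈ -39564.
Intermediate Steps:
H = 6
K(M, q) = sqrt(2)*sqrt(M) (K(M, q) = sqrt(2*M) = sqrt(2)*sqrt(M))
A(G, T) = -sqrt(G**2 + T**2)/5
-39576 - A(K(-20, 24), (-3*(-2) + 4)*H) = -39576 - (-1)*sqrt((sqrt(2)*sqrt(-20))**2 + ((-3*(-2) + 4)*6)**2)/5 = -39576 - (-1)*sqrt((sqrt(2)*(2*I*sqrt(5)))**2 + ((6 + 4)*6)**2)/5 = -39576 - (-1)*sqrt((2*I*sqrt(10))**2 + (10*6)**2)/5 = -39576 - (-1)*sqrt(-40 + 60**2)/5 = -39576 - (-1)*sqrt(-40 + 3600)/5 = -39576 - (-1)*sqrt(3560)/5 = -39576 - (-1)*2*sqrt(890)/5 = -39576 - (-2)*sqrt(890)/5 = -39576 + 2*sqrt(890)/5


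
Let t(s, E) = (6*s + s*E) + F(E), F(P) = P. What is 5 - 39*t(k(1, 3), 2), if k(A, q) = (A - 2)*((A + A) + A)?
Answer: 863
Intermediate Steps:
k(A, q) = 3*A*(-2 + A) (k(A, q) = (-2 + A)*(2*A + A) = (-2 + A)*(3*A) = 3*A*(-2 + A))
t(s, E) = E + 6*s + E*s (t(s, E) = (6*s + s*E) + E = (6*s + E*s) + E = E + 6*s + E*s)
5 - 39*t(k(1, 3), 2) = 5 - 39*(2 + 6*(3*1*(-2 + 1)) + 2*(3*1*(-2 + 1))) = 5 - 39*(2 + 6*(3*1*(-1)) + 2*(3*1*(-1))) = 5 - 39*(2 + 6*(-3) + 2*(-3)) = 5 - 39*(2 - 18 - 6) = 5 - 39*(-22) = 5 + 858 = 863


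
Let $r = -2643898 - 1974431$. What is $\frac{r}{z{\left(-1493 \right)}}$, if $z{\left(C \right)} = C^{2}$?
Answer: $- \frac{4618329}{2229049} \approx -2.0719$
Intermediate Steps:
$r = -4618329$ ($r = -2643898 - 1974431 = -4618329$)
$\frac{r}{z{\left(-1493 \right)}} = - \frac{4618329}{\left(-1493\right)^{2}} = - \frac{4618329}{2229049}$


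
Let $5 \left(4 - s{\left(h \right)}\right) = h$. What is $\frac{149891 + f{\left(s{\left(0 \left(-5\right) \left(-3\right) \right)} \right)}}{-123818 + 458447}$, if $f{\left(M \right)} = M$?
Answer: $\frac{16655}{37181} \approx 0.44794$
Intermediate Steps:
$s{\left(h \right)} = 4 - \frac{h}{5}$
$\frac{149891 + f{\left(s{\left(0 \left(-5\right) \left(-3\right) \right)} \right)}}{-123818 + 458447} = \frac{149891 + \left(4 - \frac{0 \left(-5\right) \left(-3\right)}{5}\right)}{-123818 + 458447} = \frac{149891 + \left(4 - \frac{0 \left(-3\right)}{5}\right)}{334629} = \left(149891 + \left(4 - 0\right)\right) \frac{1}{334629} = \left(149891 + \left(4 + 0\right)\right) \frac{1}{334629} = \left(149891 + 4\right) \frac{1}{334629} = 149895 \cdot \frac{1}{334629} = \frac{16655}{37181}$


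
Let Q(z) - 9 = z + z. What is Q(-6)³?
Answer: -27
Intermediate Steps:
Q(z) = 9 + 2*z (Q(z) = 9 + (z + z) = 9 + 2*z)
Q(-6)³ = (9 + 2*(-6))³ = (9 - 12)³ = (-3)³ = -27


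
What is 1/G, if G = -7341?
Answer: -1/7341 ≈ -0.00013622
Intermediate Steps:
1/G = 1/(-7341) = -1/7341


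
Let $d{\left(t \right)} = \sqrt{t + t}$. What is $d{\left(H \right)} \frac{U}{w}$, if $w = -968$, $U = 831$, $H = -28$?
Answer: $- \frac{831 i \sqrt{14}}{484} \approx - 6.4242 i$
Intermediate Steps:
$d{\left(t \right)} = \sqrt{2} \sqrt{t}$ ($d{\left(t \right)} = \sqrt{2 t} = \sqrt{2} \sqrt{t}$)
$d{\left(H \right)} \frac{U}{w} = \sqrt{2} \sqrt{-28} \frac{831}{-968} = \sqrt{2} \cdot 2 i \sqrt{7} \cdot 831 \left(- \frac{1}{968}\right) = 2 i \sqrt{14} \left(- \frac{831}{968}\right) = - \frac{831 i \sqrt{14}}{484}$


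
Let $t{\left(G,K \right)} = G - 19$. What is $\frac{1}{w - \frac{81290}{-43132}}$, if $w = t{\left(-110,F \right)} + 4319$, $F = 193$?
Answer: $\frac{21566}{90402185} \approx 0.00023856$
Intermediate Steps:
$t{\left(G,K \right)} = -19 + G$ ($t{\left(G,K \right)} = G - 19 = -19 + G$)
$w = 4190$ ($w = \left(-19 - 110\right) + 4319 = -129 + 4319 = 4190$)
$\frac{1}{w - \frac{81290}{-43132}} = \frac{1}{4190 - \frac{81290}{-43132}} = \frac{1}{4190 - - \frac{40645}{21566}} = \frac{1}{4190 + \frac{40645}{21566}} = \frac{1}{\frac{90402185}{21566}} = \frac{21566}{90402185}$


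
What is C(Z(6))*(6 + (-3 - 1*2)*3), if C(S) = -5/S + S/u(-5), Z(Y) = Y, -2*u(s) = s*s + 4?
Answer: 651/58 ≈ 11.224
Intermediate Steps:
u(s) = -2 - s²/2 (u(s) = -(s*s + 4)/2 = -(s² + 4)/2 = -(4 + s²)/2 = -2 - s²/2)
C(S) = -5/S - 2*S/29 (C(S) = -5/S + S/(-2 - ½*(-5)²) = -5/S + S/(-2 - ½*25) = -5/S + S/(-2 - 25/2) = -5/S + S/(-29/2) = -5/S + S*(-2/29) = -5/S - 2*S/29)
C(Z(6))*(6 + (-3 - 1*2)*3) = (-5/6 - 2/29*6)*(6 + (-3 - 1*2)*3) = (-5*⅙ - 12/29)*(6 + (-3 - 2)*3) = (-⅚ - 12/29)*(6 - 5*3) = -217*(6 - 15)/174 = -217/174*(-9) = 651/58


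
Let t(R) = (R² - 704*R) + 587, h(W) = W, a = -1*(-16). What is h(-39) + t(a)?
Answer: -10460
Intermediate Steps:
a = 16
t(R) = 587 + R² - 704*R
h(-39) + t(a) = -39 + (587 + 16² - 704*16) = -39 + (587 + 256 - 11264) = -39 - 10421 = -10460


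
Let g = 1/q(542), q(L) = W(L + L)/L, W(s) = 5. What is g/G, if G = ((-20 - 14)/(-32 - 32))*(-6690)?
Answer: -8672/284325 ≈ -0.030500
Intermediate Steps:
q(L) = 5/L
g = 542/5 (g = 1/(5/542) = 542/5 ≈ 108.40)
G = -56865/16 (G = -34/(-64)*(-6690) = -34*(-1/64)*(-6690) = (17/32)*(-6690) = -56865/16 ≈ -3554.1)
g/G = 542/(5*(-56865/16)) = (542/5)*(-16/56865) = -8672/284325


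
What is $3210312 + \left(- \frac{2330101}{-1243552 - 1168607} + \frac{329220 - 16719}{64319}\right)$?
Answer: $\frac{498073281394548830}{155147654721} \approx 3.2103 \cdot 10^{6}$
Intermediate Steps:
$3210312 + \left(- \frac{2330101}{-1243552 - 1168607} + \frac{329220 - 16719}{64319}\right) = 3210312 + \left(- \frac{2330101}{-2412159} + 312501 \cdot \frac{1}{64319}\right) = 3210312 + \left(\left(-2330101\right) \left(- \frac{1}{2412159}\right) + \frac{312501}{64319}\right) = 3210312 + \left(\frac{2330101}{2412159} + \frac{312501}{64319}\right) = 3210312 + \frac{903671865878}{155147654721} = \frac{498073281394548830}{155147654721}$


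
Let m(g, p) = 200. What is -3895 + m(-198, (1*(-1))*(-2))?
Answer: -3695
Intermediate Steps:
-3895 + m(-198, (1*(-1))*(-2)) = -3895 + 200 = -3695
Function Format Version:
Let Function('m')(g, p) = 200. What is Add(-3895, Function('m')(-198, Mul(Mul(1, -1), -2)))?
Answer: -3695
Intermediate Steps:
Add(-3895, Function('m')(-198, Mul(Mul(1, -1), -2))) = Add(-3895, 200) = -3695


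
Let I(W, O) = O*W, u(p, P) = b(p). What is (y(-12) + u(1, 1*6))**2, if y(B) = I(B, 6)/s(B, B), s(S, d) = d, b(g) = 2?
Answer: 64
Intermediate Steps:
u(p, P) = 2
y(B) = 6 (y(B) = (6*B)/B = 6)
(y(-12) + u(1, 1*6))**2 = (6 + 2)**2 = 8**2 = 64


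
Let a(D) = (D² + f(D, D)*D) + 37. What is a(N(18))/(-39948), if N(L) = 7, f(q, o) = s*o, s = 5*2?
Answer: -48/3329 ≈ -0.014419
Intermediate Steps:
s = 10
f(q, o) = 10*o
a(D) = 37 + 11*D² (a(D) = (D² + (10*D)*D) + 37 = (D² + 10*D²) + 37 = 11*D² + 37 = 37 + 11*D²)
a(N(18))/(-39948) = (37 + 11*7²)/(-39948) = (37 + 11*49)*(-1/39948) = (37 + 539)*(-1/39948) = 576*(-1/39948) = -48/3329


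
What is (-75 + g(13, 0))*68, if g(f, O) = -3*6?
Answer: -6324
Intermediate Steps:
g(f, O) = -18
(-75 + g(13, 0))*68 = (-75 - 18)*68 = -93*68 = -6324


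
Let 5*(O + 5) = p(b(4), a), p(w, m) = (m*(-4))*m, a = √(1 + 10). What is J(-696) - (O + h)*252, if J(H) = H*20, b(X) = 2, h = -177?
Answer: 170808/5 ≈ 34162.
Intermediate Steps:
a = √11 ≈ 3.3166
p(w, m) = -4*m² (p(w, m) = (-4*m)*m = -4*m²)
O = -69/5 (O = -5 + (-4*(√11)²)/5 = -5 + (-4*11)/5 = -5 + (⅕)*(-44) = -5 - 44/5 = -69/5 ≈ -13.800)
J(H) = 20*H
J(-696) - (O + h)*252 = 20*(-696) - (-69/5 - 177)*252 = -13920 - (-954)*252/5 = -13920 - 1*(-240408/5) = -13920 + 240408/5 = 170808/5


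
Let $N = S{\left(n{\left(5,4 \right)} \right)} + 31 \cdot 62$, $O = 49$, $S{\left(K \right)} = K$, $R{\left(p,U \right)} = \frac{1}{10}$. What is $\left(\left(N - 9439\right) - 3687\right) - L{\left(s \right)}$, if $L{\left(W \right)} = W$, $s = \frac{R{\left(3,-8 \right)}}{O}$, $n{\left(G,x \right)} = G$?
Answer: $- \frac{5487511}{490} \approx -11199.0$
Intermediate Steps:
$R{\left(p,U \right)} = \frac{1}{10}$
$N = 1927$ ($N = 5 + 31 \cdot 62 = 5 + 1922 = 1927$)
$s = \frac{1}{490}$ ($s = \frac{1}{10 \cdot 49} = \frac{1}{10} \cdot \frac{1}{49} = \frac{1}{490} \approx 0.0020408$)
$\left(\left(N - 9439\right) - 3687\right) - L{\left(s \right)} = \left(\left(1927 - 9439\right) - 3687\right) - \frac{1}{490} = \left(-7512 - 3687\right) - \frac{1}{490} = -11199 - \frac{1}{490} = - \frac{5487511}{490}$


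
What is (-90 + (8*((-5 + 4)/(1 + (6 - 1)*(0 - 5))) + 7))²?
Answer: 61504/9 ≈ 6833.8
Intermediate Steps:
(-90 + (8*((-5 + 4)/(1 + (6 - 1)*(0 - 5))) + 7))² = (-90 + (8*(-1/(1 + 5*(-5))) + 7))² = (-90 + (8*(-1/(1 - 25)) + 7))² = (-90 + (8*(-1/(-24)) + 7))² = (-90 + (8*(-1*(-1/24)) + 7))² = (-90 + (8*(1/24) + 7))² = (-90 + (⅓ + 7))² = (-90 + 22/3)² = (-248/3)² = 61504/9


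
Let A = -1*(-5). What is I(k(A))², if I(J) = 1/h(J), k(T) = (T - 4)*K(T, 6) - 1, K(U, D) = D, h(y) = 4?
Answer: 1/16 ≈ 0.062500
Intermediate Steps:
A = 5
k(T) = -25 + 6*T (k(T) = (T - 4)*6 - 1 = (-4 + T)*6 - 1 = (-24 + 6*T) - 1 = -25 + 6*T)
I(J) = ¼ (I(J) = 1/4 = ¼)
I(k(A))² = (¼)² = 1/16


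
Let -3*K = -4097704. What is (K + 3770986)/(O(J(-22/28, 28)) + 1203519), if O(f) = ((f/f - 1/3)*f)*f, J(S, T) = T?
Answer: 15410662/3612125 ≈ 4.2664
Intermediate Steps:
K = 4097704/3 (K = -⅓*(-4097704) = 4097704/3 ≈ 1.3659e+6)
O(f) = 2*f²/3 (O(f) = ((1 - 1*⅓)*f)*f = ((1 - ⅓)*f)*f = (2*f/3)*f = 2*f²/3)
(K + 3770986)/(O(J(-22/28, 28)) + 1203519) = (4097704/3 + 3770986)/((⅔)*28² + 1203519) = 15410662/(3*((⅔)*784 + 1203519)) = 15410662/(3*(1568/3 + 1203519)) = 15410662/(3*(3612125/3)) = (15410662/3)*(3/3612125) = 15410662/3612125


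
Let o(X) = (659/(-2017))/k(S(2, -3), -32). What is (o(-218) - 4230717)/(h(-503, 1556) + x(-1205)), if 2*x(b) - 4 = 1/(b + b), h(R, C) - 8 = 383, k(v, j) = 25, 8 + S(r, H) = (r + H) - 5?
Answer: -205653884790176/19103602015 ≈ -10765.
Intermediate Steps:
S(r, H) = -13 + H + r (S(r, H) = -8 + ((r + H) - 5) = -8 + ((H + r) - 5) = -8 + (-5 + H + r) = -13 + H + r)
h(R, C) = 391 (h(R, C) = 8 + 383 = 391)
x(b) = 2 + 1/(4*b) (x(b) = 2 + 1/(2*(b + b)) = 2 + 1/(2*((2*b))) = 2 + (1/(2*b))/2 = 2 + 1/(4*b))
o(X) = -659/50425 (o(X) = (659/(-2017))/25 = (659*(-1/2017))*(1/25) = -659/2017*1/25 = -659/50425)
(o(-218) - 4230717)/(h(-503, 1556) + x(-1205)) = (-659/50425 - 4230717)/(391 + (2 + (1/4)/(-1205))) = -213333905384/(50425*(391 + (2 + (1/4)*(-1/1205)))) = -213333905384/(50425*(391 + (2 - 1/4820))) = -213333905384/(50425*(391 + 9639/4820)) = -213333905384/(50425*1894259/4820) = -213333905384/50425*4820/1894259 = -205653884790176/19103602015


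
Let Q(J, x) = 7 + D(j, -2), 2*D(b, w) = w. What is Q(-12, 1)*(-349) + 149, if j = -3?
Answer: -1945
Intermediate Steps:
D(b, w) = w/2
Q(J, x) = 6 (Q(J, x) = 7 + (1/2)*(-2) = 7 - 1 = 6)
Q(-12, 1)*(-349) + 149 = 6*(-349) + 149 = -2094 + 149 = -1945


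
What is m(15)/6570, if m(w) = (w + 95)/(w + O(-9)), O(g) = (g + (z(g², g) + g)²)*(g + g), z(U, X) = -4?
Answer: -11/1882305 ≈ -5.8439e-6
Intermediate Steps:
O(g) = 2*g*(g + (-4 + g)²) (O(g) = (g + (-4 + g)²)*(g + g) = (g + (-4 + g)²)*(2*g) = 2*g*(g + (-4 + g)²))
m(w) = (95 + w)/(-2880 + w) (m(w) = (w + 95)/(w + 2*(-9)*(-9 + (-4 - 9)²)) = (95 + w)/(w + 2*(-9)*(-9 + (-13)²)) = (95 + w)/(w + 2*(-9)*(-9 + 169)) = (95 + w)/(w + 2*(-9)*160) = (95 + w)/(w - 2880) = (95 + w)/(-2880 + w))
m(15)/6570 = ((95 + 15)/(-2880 + 15))/6570 = (110/(-2865))*(1/6570) = -1/2865*110*(1/6570) = -22/573*1/6570 = -11/1882305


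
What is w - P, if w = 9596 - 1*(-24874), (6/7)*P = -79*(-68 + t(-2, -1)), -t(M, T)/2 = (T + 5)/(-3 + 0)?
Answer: 256036/9 ≈ 28448.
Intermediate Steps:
t(M, T) = 10/3 + 2*T/3 (t(M, T) = -2*(T + 5)/(-3 + 0) = -2*(5 + T)/(-3) = -2*(5 + T)*(-1)/3 = -2*(-5/3 - T/3) = 10/3 + 2*T/3)
P = 54194/9 (P = 7*(-79*(-68 + (10/3 + (2/3)*(-1))))/6 = 7*(-79*(-68 + (10/3 - 2/3)))/6 = 7*(-79*(-68 + 8/3))/6 = 7*(-79*(-196/3))/6 = (7/6)*(15484/3) = 54194/9 ≈ 6021.6)
w = 34470 (w = 9596 + 24874 = 34470)
w - P = 34470 - 1*54194/9 = 34470 - 54194/9 = 256036/9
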